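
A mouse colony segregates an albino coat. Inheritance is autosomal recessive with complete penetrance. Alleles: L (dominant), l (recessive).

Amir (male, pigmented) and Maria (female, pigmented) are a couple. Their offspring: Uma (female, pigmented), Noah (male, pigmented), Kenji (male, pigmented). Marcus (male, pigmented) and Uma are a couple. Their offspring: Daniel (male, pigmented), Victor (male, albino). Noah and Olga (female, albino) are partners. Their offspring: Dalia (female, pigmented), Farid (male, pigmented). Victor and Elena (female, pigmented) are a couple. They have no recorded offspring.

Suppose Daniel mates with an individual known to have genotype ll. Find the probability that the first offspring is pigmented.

Marcus is pigmented so carries L and passed l to Victor (ll), so Marcus is Ll.
Uma is pigmented so carries L and passed l to Victor (ll), so Uma is Ll.
Daniel is a pigmented offspring of Marcus (Ll) × Uma (Ll), whose cross gives 1/4 LL : 1/2 Ll : 1/4 ll; conditioning on being pigmented, Daniel is LL with probability 1/3, Ll with probability 2/3.
Summing over parental genotype combinations, P(offspring is pigmented) = 1/3·1 + 2/3·1/2 = 2/3.

2/3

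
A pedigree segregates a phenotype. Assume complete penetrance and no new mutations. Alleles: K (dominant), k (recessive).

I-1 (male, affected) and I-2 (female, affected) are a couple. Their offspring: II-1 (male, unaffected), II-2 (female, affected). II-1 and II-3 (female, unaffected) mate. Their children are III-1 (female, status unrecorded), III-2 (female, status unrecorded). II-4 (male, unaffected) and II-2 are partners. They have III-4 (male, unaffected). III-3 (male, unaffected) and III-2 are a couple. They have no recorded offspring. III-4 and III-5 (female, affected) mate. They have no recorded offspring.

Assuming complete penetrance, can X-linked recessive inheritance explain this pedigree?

Under X-linked recessive, II-1 (unaffected, male) cannot arise from I-1 (affected) × I-2 (affected).

No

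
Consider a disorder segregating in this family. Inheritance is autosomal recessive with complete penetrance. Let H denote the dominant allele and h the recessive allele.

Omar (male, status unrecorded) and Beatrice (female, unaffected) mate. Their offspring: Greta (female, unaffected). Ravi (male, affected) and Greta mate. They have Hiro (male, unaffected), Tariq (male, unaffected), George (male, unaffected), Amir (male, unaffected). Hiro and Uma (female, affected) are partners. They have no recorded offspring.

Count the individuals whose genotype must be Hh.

4

Obligate heterozygotes: Hiro is unaffected so carries H and received h from Ravi (hh), so Hiro is Hh; Tariq is unaffected so carries H and received h from Ravi (hh), so Tariq is Hh; George is unaffected so carries H and received h from Ravi (hh), so George is Hh; Amir is unaffected so carries H and received h from Ravi (hh), so Amir is Hh.
Every other individual is either homozygous by phenotype or has at least one consistent homozygous assignment, so the count is 4.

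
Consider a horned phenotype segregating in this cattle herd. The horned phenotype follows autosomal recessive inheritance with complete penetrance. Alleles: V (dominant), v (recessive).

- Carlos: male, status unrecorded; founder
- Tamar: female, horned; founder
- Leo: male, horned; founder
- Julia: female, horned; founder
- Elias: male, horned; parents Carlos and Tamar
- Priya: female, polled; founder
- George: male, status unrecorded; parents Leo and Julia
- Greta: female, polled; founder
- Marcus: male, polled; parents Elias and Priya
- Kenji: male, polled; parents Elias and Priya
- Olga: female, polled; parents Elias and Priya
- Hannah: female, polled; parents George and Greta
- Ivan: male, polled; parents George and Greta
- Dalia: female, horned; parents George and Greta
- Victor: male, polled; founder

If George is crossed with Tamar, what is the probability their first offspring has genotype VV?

George received v from Leo (vv) and received v from Julia (vv), so George is vv.
Tamar is horned, so Tamar is vv.
The cross gives 1 vv, so P(offspring has genotype VV) = 0.

0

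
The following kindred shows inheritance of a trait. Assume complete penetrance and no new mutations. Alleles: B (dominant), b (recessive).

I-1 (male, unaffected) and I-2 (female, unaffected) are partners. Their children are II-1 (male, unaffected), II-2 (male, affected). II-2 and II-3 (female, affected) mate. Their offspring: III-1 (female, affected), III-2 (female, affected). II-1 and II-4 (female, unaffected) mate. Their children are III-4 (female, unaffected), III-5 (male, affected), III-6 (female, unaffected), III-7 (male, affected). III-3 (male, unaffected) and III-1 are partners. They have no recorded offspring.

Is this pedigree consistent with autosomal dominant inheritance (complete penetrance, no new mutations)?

Under autosomal dominant, II-2 (affected, male) cannot arise from I-1 (unaffected) × I-2 (unaffected).

No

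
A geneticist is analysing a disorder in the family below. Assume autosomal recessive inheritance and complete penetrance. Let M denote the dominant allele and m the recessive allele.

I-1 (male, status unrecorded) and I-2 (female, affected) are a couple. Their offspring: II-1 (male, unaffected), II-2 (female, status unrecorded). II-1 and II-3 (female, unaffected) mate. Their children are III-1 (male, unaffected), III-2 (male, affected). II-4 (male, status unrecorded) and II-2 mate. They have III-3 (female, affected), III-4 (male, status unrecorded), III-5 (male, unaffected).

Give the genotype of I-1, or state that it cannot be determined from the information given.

cannot be determined

I-1's phenotype is unrecorded, and no parent or child forces a single allele at both positions; consistent genotype assignments exist with I-1 as MM or Mm.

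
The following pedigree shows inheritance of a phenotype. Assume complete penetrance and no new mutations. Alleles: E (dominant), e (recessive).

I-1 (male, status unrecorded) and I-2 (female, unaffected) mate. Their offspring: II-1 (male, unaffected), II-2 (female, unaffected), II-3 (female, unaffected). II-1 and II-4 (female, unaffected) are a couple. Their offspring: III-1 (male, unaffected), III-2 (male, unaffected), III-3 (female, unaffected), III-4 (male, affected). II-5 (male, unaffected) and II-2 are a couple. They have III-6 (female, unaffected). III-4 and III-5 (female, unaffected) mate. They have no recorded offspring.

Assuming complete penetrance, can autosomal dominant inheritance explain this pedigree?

No

Under autosomal dominant, III-4 (affected, male) cannot arise from II-1 (unaffected) × II-4 (unaffected).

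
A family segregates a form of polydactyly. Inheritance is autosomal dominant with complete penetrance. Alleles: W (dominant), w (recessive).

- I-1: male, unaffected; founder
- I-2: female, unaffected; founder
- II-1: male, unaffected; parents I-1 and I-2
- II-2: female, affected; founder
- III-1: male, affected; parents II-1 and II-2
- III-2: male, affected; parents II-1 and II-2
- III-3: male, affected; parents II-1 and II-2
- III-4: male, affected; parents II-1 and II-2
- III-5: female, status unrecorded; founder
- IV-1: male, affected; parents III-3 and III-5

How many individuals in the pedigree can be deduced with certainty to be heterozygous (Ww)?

4

Obligate heterozygotes: III-1 is affected so carries W and received w from II-1 (ww), so III-1 is Ww; III-2 is affected so carries W and received w from II-1 (ww), so III-2 is Ww; III-3 is affected so carries W and received w from II-1 (ww), so III-3 is Ww; III-4 is affected so carries W and received w from II-1 (ww), so III-4 is Ww.
Every other individual is either homozygous by phenotype or has at least one consistent homozygous assignment, so the count is 4.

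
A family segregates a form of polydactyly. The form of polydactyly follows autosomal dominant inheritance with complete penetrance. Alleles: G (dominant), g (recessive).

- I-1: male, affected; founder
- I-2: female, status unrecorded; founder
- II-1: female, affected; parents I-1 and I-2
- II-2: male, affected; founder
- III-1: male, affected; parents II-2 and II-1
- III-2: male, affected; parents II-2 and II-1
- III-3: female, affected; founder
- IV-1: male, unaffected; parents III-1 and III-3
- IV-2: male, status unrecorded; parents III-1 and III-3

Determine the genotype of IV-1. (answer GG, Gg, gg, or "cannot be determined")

IV-1 is unaffected, so IV-1 is gg.

gg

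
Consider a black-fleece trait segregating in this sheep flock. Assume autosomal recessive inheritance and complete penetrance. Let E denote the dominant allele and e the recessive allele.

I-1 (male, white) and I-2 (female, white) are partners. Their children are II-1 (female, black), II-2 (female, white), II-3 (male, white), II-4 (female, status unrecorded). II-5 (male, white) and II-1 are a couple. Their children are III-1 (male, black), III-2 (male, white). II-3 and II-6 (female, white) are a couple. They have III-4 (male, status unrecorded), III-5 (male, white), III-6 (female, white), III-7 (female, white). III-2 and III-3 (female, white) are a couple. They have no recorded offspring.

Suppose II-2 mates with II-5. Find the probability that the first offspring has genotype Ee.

I-1 is white so carries E and passed e to II-1 (ee), so I-1 is Ee.
I-2 is white so carries E and passed e to II-1 (ee), so I-2 is Ee.
II-2 is a white offspring of I-1 (Ee) × I-2 (Ee), whose cross gives 1/4 EE : 1/2 Ee : 1/4 ee; conditioning on being white, II-2 is EE with probability 1/3, Ee with probability 2/3.
II-5 is white so carries E and passed e to III-1 (ee), so II-5 is Ee.
Summing over parental genotype combinations, P(offspring has genotype Ee) = 1/3·1/2 + 2/3·1/2 = 1/2.

1/2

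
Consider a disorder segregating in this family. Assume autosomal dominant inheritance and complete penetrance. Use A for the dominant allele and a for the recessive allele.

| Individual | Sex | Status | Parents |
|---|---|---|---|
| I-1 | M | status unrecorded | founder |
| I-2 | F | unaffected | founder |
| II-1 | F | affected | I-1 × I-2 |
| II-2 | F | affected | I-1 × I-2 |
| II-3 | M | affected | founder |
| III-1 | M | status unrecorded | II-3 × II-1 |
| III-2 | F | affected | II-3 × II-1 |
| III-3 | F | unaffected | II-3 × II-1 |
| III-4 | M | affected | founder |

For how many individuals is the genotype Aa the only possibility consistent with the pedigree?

Obligate heterozygotes: II-1 is affected so carries A and received a from I-2 (aa), so II-1 is Aa; II-2 is affected so carries A and received a from I-2 (aa), so II-2 is Aa; II-3 is affected so carries A and passed a to III-3 (aa), so II-3 is Aa.
Every other individual is either homozygous by phenotype or has at least one consistent homozygous assignment, so the count is 3.

3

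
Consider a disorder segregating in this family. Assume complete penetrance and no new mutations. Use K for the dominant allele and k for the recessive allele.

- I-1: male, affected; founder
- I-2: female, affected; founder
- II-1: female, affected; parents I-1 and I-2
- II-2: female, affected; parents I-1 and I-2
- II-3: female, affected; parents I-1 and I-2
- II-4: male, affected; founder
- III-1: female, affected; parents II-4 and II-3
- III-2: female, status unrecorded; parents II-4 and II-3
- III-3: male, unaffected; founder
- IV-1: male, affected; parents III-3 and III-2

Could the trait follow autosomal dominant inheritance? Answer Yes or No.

A consistent assignment under autosomal dominant exists: I-1 KK, I-2 KK, II-1 KK, II-2 KK, II-3 KK, II-4 KK, III-1 KK, III-2 KK, III-3 kk, IV-1 Kk.
In this assignment every recorded phenotype matches its genotype and every non-founder's genotype is obtainable from its parents' genotypes, so the pedigree is consistent.

Yes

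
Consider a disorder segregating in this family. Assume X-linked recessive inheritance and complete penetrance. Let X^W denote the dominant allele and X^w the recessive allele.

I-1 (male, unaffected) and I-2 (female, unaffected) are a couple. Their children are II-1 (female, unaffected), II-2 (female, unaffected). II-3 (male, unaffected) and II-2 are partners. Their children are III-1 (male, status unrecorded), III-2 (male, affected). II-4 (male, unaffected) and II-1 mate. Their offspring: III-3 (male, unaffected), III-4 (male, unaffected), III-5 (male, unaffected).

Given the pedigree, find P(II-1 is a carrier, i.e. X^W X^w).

1/9

I-1 is unaffected, so I-1 is X^W Y.
I-2 is unaffected so carries W and passed w to II-2 (X^W X^w, whose W came from I-1), so I-2 is X^W X^w.
Their cross gives offspring ratios 1/2 X^W X^W : 1/2 X^W X^w. Conditioning on II-1 being unaffected, P(X^W X^w) = 1/2 / 1 = 1/2 before taking II-1's own offspring into account.
II-4 is unaffected, so II-4 is X^W Y.
Now use II-1's offspring. Probability of each recorded status — unaffected son III-3: 1/2 if II-1 is X^W X^w, 1 if X^W X^W; unaffected son III-4: 1/2 if II-1 is X^W X^w, 1 if X^W X^W; unaffected son III-5: 1/2 if II-1 is X^W X^w, 1 if X^W X^W.
Bayes: P(X^W X^w) = 1/2·1/8 / (1/2·1/8 + 1/2·1) = 1/9.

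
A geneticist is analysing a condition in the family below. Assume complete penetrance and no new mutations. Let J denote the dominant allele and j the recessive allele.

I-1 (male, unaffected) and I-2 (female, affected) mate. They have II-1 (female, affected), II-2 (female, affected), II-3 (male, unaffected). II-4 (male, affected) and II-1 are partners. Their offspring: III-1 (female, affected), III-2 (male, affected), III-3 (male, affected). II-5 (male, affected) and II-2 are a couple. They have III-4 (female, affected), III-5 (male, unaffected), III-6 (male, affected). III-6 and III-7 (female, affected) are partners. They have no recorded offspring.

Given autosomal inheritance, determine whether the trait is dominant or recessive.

II-5 and II-2 are both affected yet have an unaffected child III-5. Under a recessive model two affected parents are homozygous and every child would be affected, so the trait cannot be recessive.

dominant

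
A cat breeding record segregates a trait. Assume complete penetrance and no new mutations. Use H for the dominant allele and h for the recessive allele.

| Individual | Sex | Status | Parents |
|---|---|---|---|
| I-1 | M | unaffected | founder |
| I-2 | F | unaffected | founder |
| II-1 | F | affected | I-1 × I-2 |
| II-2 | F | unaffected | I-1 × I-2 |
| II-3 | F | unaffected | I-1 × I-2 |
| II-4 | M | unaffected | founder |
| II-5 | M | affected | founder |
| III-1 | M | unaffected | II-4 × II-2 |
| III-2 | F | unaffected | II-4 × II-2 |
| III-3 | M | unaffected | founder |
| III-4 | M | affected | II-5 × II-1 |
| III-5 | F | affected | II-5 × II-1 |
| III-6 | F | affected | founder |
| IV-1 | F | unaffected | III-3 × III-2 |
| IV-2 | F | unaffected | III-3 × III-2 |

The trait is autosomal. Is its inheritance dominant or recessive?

recessive

I-1 and I-2 are both unaffected yet have an affected child II-1. Under dominance, an affected child requires at least one affected parent, so the trait cannot be dominant.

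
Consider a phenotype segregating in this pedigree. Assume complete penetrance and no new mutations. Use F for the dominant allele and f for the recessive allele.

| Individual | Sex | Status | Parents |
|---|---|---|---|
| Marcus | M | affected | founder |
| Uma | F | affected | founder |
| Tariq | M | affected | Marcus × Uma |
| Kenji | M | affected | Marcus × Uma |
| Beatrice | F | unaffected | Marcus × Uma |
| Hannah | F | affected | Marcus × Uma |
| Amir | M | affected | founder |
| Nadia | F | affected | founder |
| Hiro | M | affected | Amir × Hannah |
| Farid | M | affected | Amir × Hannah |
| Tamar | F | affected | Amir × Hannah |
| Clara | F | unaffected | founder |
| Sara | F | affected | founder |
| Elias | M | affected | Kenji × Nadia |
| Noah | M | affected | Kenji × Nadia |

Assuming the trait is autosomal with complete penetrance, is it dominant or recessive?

Marcus and Uma are both affected yet have an unaffected child Beatrice. Under a recessive model two affected parents are homozygous and every child would be affected, so the trait cannot be recessive.

dominant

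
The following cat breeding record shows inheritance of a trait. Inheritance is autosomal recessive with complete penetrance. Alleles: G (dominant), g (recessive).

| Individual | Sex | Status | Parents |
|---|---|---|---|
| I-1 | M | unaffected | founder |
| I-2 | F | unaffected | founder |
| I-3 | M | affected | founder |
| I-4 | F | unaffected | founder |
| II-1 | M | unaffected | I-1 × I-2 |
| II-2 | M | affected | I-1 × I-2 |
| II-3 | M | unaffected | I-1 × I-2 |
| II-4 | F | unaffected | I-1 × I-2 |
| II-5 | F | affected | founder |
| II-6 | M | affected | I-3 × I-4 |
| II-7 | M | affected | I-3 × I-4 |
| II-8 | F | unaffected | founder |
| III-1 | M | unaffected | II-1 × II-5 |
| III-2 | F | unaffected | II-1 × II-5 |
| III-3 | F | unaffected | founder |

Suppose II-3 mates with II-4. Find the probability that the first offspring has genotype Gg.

I-1 is unaffected so carries G and passed g to II-2 (gg), so I-1 is Gg.
I-2 is unaffected so carries G and passed g to II-2 (gg), so I-2 is Gg.
II-3 is an unaffected offspring of I-1 (Gg) × I-2 (Gg), whose cross gives 1/4 GG : 1/2 Gg : 1/4 gg; conditioning on being unaffected, II-3 is GG with probability 1/3, Gg with probability 2/3.
II-4 is an unaffected offspring of I-1 (Gg) × I-2 (Gg), whose cross gives 1/4 GG : 1/2 Gg : 1/4 gg; conditioning on being unaffected, II-4 is GG with probability 1/3, Gg with probability 2/3.
Summing over parental genotype combinations, P(offspring has genotype Gg) = 2/9·1/2 + 2/9·1/2 + 4/9·1/2 = 4/9.

4/9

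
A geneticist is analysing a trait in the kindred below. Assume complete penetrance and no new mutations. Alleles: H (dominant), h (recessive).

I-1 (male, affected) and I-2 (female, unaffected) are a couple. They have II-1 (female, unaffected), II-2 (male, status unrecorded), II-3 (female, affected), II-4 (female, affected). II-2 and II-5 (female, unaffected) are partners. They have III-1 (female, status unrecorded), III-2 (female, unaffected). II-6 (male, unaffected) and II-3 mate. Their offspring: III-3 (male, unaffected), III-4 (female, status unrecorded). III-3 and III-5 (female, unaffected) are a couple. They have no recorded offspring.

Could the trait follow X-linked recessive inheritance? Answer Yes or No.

Under X-linked recessive, III-3 (unaffected, male) cannot arise from II-6 (unaffected) × II-3 (affected).

No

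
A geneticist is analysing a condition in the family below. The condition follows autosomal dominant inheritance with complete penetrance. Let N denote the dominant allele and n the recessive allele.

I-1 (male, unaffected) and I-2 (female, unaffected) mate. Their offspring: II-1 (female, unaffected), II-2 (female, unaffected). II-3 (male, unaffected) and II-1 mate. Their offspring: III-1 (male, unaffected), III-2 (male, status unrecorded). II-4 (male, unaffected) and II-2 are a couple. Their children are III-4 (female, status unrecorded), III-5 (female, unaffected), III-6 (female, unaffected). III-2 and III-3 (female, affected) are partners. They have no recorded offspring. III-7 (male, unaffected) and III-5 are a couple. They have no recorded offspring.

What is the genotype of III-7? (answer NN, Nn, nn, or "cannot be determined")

III-7 is unaffected, so III-7 is nn.

nn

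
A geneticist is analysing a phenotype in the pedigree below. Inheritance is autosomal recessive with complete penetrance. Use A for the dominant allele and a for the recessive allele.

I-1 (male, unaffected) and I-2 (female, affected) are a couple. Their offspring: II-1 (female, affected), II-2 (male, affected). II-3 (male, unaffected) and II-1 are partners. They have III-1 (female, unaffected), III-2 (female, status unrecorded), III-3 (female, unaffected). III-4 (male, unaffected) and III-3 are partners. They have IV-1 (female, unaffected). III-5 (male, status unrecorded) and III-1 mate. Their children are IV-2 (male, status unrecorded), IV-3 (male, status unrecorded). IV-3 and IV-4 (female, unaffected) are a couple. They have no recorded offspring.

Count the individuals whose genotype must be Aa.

3

Obligate heterozygotes: I-1 is unaffected so carries A and passed a to II-1 (aa), so I-1 is Aa; III-1 is unaffected so carries A and received a from II-1 (aa), so III-1 is Aa; III-3 is unaffected so carries A and received a from II-1 (aa), so III-3 is Aa.
Every other individual is either homozygous by phenotype or has at least one consistent homozygous assignment, so the count is 3.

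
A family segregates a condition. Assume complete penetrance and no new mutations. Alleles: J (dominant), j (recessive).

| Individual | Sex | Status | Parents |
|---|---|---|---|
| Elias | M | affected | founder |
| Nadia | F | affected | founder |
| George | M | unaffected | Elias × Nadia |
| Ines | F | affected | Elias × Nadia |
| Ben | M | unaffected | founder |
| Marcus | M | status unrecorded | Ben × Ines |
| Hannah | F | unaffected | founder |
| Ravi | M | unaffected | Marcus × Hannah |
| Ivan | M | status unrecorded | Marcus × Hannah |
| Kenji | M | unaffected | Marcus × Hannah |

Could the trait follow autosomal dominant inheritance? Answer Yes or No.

Yes

A consistent assignment under autosomal dominant exists: Elias Jj, Nadia Jj, George jj, Ines JJ, Ben jj, Marcus Jj, Hannah jj, Ravi jj, Ivan Jj, Kenji jj.
In this assignment every recorded phenotype matches its genotype and every non-founder's genotype is obtainable from its parents' genotypes, so the pedigree is consistent.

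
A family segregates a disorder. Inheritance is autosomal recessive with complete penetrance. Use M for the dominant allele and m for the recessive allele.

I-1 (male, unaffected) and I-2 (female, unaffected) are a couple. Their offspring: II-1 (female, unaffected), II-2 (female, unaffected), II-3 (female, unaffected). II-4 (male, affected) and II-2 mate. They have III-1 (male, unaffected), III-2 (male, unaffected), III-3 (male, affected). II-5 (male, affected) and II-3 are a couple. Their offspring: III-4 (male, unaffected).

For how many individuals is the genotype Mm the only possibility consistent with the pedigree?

Obligate heterozygotes: II-2 is unaffected so carries M and passed m to III-3 (mm), so II-2 is Mm; III-1 is unaffected so carries M and received m from II-4 (mm), so III-1 is Mm; III-2 is unaffected so carries M and received m from II-4 (mm), so III-2 is Mm; III-4 is unaffected so carries M and received m from II-5 (mm), so III-4 is Mm.
Every other individual is either homozygous by phenotype or has at least one consistent homozygous assignment, so the count is 4.

4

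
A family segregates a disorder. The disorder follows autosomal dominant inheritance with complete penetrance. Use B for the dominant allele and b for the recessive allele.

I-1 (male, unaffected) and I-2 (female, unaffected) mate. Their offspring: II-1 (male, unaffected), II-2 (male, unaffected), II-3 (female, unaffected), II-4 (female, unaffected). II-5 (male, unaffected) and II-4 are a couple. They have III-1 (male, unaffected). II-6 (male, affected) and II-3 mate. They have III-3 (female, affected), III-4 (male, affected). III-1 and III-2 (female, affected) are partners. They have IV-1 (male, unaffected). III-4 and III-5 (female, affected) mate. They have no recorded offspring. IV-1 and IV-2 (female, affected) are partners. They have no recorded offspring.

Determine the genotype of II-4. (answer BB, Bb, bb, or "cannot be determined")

bb

II-4 is unaffected, so II-4 is bb.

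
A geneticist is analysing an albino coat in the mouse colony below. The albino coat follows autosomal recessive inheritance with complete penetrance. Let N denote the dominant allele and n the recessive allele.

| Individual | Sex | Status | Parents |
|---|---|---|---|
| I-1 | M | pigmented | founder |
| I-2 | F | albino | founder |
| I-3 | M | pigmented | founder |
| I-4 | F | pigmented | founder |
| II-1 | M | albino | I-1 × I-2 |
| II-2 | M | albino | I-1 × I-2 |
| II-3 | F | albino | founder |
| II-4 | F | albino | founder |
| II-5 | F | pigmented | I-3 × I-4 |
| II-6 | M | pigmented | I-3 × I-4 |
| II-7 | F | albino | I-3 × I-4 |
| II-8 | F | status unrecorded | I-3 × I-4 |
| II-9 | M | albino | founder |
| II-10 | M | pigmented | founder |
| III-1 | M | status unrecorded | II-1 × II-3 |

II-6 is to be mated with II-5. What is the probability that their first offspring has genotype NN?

4/9

I-3 is pigmented so carries N and passed n to II-7 (nn), so I-3 is Nn.
I-4 is pigmented so carries N and passed n to II-7 (nn), so I-4 is Nn.
II-6 is a pigmented offspring of I-3 (Nn) × I-4 (Nn), whose cross gives 1/4 NN : 1/2 Nn : 1/4 nn; conditioning on being pigmented, II-6 is NN with probability 1/3, Nn with probability 2/3.
II-5 is a pigmented offspring of I-3 (Nn) × I-4 (Nn), whose cross gives 1/4 NN : 1/2 Nn : 1/4 nn; conditioning on being pigmented, II-5 is NN with probability 1/3, Nn with probability 2/3.
Summing over parental genotype combinations, P(offspring has genotype NN) = 1/9·1 + 2/9·1/2 + 2/9·1/2 + 4/9·1/4 = 4/9.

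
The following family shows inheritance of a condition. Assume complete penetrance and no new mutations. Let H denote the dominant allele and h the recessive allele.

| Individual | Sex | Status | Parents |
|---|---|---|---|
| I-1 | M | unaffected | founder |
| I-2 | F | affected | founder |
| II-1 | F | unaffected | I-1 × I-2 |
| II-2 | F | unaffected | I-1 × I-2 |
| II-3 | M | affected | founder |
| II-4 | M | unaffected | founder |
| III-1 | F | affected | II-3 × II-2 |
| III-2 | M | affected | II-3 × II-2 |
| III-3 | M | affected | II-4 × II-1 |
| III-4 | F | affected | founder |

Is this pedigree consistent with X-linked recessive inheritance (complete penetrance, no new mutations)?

Yes

A consistent assignment under X-linked recessive exists: I-1 X^H Y, I-2 X^h X^h, II-1 X^H X^h, II-2 X^H X^h, II-3 X^h Y, II-4 X^H Y, III-1 X^h X^h, III-2 X^h Y, III-3 X^h Y, III-4 X^h X^h.
In this assignment every recorded phenotype matches its genotype and every non-founder's genotype is obtainable from its parents' genotypes, so the pedigree is consistent.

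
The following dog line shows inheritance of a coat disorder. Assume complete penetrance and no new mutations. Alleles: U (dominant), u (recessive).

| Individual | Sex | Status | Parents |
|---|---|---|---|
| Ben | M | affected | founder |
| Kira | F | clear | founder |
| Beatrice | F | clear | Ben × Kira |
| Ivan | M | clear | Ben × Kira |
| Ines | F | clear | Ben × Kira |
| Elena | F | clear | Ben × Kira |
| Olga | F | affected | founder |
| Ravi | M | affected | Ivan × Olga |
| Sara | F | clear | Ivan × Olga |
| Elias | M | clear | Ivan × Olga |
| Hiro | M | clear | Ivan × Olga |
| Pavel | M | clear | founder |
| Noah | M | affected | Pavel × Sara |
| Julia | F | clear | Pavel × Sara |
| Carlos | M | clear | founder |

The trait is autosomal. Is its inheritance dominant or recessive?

Pavel and Sara are both clear yet have an affected child Noah. Under dominance, an affected child requires at least one affected parent, so the trait cannot be dominant.

recessive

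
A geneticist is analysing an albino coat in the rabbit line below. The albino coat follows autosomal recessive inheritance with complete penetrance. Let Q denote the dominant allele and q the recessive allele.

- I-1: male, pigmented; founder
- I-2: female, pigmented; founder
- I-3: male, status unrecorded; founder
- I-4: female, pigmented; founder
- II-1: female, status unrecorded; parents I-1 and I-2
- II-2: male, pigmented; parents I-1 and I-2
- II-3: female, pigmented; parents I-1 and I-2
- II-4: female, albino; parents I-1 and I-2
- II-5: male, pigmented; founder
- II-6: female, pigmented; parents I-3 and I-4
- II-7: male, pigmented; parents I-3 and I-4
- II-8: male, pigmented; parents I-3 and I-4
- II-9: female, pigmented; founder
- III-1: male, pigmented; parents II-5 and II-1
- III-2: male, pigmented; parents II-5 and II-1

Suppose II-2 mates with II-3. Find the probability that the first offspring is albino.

1/9

I-1 is pigmented so carries Q and passed q to II-4 (qq), so I-1 is Qq.
I-2 is pigmented so carries Q and passed q to II-4 (qq), so I-2 is Qq.
II-2 is a pigmented offspring of I-1 (Qq) × I-2 (Qq), whose cross gives 1/4 QQ : 1/2 Qq : 1/4 qq; conditioning on being pigmented, II-2 is QQ with probability 1/3, Qq with probability 2/3.
II-3 is a pigmented offspring of I-1 (Qq) × I-2 (Qq), whose cross gives 1/4 QQ : 1/2 Qq : 1/4 qq; conditioning on being pigmented, II-3 is QQ with probability 1/3, Qq with probability 2/3.
Summing over parental genotype combinations, P(offspring is albino) = 4/9·1/4 = 1/9.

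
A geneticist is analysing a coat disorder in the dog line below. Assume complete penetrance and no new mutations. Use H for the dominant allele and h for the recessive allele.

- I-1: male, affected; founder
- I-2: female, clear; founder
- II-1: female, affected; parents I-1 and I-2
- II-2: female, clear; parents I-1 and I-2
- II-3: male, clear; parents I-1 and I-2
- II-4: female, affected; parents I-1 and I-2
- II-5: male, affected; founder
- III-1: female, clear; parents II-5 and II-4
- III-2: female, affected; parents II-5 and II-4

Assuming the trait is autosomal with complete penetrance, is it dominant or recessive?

dominant

II-5 and II-4 are both affected yet have a clear child III-1. Under a recessive model two affected parents are homozygous and every child would be affected, so the trait cannot be recessive.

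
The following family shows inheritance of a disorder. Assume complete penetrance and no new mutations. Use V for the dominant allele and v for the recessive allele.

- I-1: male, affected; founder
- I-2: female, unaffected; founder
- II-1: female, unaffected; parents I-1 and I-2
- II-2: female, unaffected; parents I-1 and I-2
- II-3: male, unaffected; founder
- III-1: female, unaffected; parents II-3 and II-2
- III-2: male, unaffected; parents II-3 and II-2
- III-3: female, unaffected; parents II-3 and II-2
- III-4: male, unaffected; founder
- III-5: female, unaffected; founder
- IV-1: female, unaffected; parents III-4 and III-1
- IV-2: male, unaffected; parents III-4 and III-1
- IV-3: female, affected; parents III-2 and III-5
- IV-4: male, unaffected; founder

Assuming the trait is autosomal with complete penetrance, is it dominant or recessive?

recessive

III-2 and III-5 are both unaffected yet have an affected child IV-3. Under dominance, an affected child requires at least one affected parent, so the trait cannot be dominant.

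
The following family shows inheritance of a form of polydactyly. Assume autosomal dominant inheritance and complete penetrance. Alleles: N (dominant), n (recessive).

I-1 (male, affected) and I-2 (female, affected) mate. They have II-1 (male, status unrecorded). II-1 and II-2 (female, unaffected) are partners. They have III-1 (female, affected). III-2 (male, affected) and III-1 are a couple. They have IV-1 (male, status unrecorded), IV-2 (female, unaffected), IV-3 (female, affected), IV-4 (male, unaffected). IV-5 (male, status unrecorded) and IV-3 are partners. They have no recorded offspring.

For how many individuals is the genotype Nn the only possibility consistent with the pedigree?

Obligate heterozygotes: III-1 is affected so carries N and received n from II-2 (nn), so III-1 is Nn; III-2 is affected so carries N and passed n to IV-2 (nn), so III-2 is Nn.
Every other individual is either homozygous by phenotype or has at least one consistent homozygous assignment, so the count is 2.

2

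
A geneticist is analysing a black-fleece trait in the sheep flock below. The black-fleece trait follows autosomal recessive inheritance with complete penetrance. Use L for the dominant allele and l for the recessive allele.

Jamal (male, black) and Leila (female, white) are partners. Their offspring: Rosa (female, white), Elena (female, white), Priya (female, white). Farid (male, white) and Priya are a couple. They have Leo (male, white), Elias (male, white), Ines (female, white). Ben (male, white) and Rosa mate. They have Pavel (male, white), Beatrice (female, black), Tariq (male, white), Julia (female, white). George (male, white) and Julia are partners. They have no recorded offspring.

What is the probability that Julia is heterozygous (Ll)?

Ben is white so carries L and passed l to Beatrice (ll), so Ben is Ll.
Rosa is white so carries L and received l from Jamal (ll), so Rosa is Ll.
Their cross gives offspring ratios 1/4 LL : 1/2 Ll : 1/4 ll. Conditioning on Julia being white, P(Ll) = 1/2 / 3/4 = 2/3.

2/3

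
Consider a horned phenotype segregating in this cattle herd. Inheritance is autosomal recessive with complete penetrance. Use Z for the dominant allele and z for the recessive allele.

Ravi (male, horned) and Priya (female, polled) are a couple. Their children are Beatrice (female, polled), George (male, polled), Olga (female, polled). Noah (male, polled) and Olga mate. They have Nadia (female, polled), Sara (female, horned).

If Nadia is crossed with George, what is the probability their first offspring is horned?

Noah is polled so carries Z and passed z to Sara (zz), so Noah is Zz.
Olga is polled so carries Z and received z from Ravi (zz), so Olga is Zz.
Nadia is a polled offspring of Noah (Zz) × Olga (Zz), whose cross gives 1/4 ZZ : 1/2 Zz : 1/4 zz; conditioning on being polled, Nadia is ZZ with probability 1/3, Zz with probability 2/3.
George is polled so carries Z and received z from Ravi (zz), so George is Zz.
Summing over parental genotype combinations, P(offspring is horned) = 2/3·1/4 = 1/6.

1/6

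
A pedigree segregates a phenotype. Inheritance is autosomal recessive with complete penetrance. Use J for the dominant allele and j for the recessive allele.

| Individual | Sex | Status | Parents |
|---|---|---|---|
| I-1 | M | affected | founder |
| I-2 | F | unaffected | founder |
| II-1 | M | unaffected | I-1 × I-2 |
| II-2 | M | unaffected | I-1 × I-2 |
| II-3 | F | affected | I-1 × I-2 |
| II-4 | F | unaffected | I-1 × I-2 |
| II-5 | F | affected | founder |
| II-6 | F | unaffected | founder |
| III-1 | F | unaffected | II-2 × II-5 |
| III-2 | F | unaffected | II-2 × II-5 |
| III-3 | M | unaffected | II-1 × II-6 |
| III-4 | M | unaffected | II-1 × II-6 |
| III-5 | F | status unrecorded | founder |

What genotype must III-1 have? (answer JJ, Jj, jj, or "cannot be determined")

From phenotype alone, III-1 is JJ or Jj.
III-1 is unaffected so carries J and received j from II-5 (jj), so III-1 is Jj.

Jj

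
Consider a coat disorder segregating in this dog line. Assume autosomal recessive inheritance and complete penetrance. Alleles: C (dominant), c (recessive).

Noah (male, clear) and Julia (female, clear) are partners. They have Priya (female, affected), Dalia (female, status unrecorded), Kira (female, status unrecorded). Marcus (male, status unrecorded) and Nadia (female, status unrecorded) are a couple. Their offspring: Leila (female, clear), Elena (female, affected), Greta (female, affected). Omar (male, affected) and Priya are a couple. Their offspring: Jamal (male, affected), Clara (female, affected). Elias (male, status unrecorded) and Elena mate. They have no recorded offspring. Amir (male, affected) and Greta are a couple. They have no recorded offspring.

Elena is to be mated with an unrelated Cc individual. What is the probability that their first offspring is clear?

Elena is affected, so Elena is cc.
The cross gives 1/2 Cc : 1/2 cc, so P(offspring is clear) = 1/2.

1/2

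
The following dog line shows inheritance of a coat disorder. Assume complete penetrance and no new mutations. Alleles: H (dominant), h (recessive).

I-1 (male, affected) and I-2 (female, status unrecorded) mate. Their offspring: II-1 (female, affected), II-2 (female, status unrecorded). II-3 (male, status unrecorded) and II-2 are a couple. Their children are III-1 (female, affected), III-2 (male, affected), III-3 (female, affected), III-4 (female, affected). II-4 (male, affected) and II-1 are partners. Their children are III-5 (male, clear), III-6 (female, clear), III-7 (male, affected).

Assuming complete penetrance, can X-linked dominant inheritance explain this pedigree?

No

Under X-linked dominant, III-6 (clear, female) cannot arise from II-4 (affected) × II-1 (affected).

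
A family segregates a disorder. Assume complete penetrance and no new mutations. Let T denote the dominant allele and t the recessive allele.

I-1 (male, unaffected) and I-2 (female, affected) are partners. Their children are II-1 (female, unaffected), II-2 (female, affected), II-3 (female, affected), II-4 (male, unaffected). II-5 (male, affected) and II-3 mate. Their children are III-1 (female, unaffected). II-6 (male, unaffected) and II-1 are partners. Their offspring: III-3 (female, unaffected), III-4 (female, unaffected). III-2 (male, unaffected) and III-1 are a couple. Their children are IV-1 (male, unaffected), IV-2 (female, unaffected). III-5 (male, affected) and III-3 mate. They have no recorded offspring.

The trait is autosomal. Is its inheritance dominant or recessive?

dominant

II-5 and II-3 are both affected yet have an unaffected child III-1. Under a recessive model two affected parents are homozygous and every child would be affected, so the trait cannot be recessive.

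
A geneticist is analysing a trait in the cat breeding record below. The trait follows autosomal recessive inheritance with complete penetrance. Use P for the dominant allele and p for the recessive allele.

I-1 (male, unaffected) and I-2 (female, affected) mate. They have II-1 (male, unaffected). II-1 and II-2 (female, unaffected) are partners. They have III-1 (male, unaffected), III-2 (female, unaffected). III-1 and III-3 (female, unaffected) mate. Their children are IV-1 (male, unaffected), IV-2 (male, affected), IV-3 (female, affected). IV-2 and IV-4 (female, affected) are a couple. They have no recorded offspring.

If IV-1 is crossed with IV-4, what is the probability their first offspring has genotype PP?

0

III-1 is unaffected so carries P and passed p to IV-2 (pp), so III-1 is Pp.
III-3 is unaffected so carries P and passed p to IV-2 (pp), so III-3 is Pp.
IV-1 is an unaffected offspring of III-1 (Pp) × III-3 (Pp), whose cross gives 1/4 PP : 1/2 Pp : 1/4 pp; conditioning on being unaffected, IV-1 is PP with probability 1/3, Pp with probability 2/3.
IV-4 is affected, so IV-4 is pp.
Summing over parental genotype combinations, P(offspring has genotype PP) = 0 = 0.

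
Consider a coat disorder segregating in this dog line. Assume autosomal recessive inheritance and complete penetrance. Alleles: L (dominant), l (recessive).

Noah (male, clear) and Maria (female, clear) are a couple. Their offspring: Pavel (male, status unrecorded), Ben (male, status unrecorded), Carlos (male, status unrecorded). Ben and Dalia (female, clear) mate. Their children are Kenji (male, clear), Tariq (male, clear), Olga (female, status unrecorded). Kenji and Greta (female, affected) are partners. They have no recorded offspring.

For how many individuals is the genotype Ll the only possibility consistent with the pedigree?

No individual's genotype is forced to Ll by the pedigree, so the count is 0.

0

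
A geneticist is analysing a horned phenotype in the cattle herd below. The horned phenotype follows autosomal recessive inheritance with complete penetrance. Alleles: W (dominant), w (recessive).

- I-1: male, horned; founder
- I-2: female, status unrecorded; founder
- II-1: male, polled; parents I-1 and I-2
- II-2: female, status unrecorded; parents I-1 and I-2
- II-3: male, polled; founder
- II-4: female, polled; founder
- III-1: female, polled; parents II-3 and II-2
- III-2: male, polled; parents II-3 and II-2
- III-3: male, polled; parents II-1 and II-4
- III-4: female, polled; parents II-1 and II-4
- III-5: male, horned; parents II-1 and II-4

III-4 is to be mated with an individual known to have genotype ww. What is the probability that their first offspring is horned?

II-1 is polled so carries W and received w from I-1 (ww), so II-1 is Ww.
II-4 is polled so carries W and passed w to III-5 (ww), so II-4 is Ww.
III-4 is a polled offspring of II-1 (Ww) × II-4 (Ww), whose cross gives 1/4 WW : 1/2 Ww : 1/4 ww; conditioning on being polled, III-4 is WW with probability 1/3, Ww with probability 2/3.
Summing over parental genotype combinations, P(offspring is horned) = 2/3·1/2 = 1/3.

1/3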